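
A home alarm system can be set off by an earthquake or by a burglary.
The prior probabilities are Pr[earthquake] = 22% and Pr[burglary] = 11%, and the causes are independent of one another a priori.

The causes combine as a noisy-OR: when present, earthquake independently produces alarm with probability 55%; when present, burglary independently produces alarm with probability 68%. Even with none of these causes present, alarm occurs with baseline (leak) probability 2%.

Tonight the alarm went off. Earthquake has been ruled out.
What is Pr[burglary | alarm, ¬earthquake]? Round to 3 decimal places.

Under noisy-OR, P(alarm | causes) = 1 − (1−0.02)·∏(1−qᵢ) over the active causes.
Sum P(alarm|·) weighted by the priors over both values of burglary:
  P(alarm | ¬earthquake) = 0.02×0.89 + 0.6864×0.11
        = 0.017800 + 0.075504 = 0.093304
Configurations with burglary contribute 0.075504, so
  P(burglary | alarm, ¬earthquake) = 0.075504 / 0.093304 ≈ 0.809

Pr[burglary | alarm, ¬earthquake] ≈ 0.809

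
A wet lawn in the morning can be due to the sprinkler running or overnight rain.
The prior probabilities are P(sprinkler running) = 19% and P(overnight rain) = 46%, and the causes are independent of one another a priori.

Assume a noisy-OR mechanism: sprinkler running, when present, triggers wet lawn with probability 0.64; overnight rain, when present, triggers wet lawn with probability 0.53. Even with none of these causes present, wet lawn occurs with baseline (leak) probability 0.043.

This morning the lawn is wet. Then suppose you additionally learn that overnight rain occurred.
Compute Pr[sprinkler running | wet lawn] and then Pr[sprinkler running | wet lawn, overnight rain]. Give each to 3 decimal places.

Pr[sprinkler running | wet lawn] ≈ 0.386; Pr[sprinkler running | wet lawn, overnight rain] ≈ 0.263

Under noisy-OR, P(wet lawn | causes) = 1 − (1−0.043)·∏(1−qᵢ) over the active causes.
Sum P(wet lawn|·) weighted by the priors over the 4 (sprinkler running, overnight rain) configurations:
  P(wet lawn) = 0.043*0.81*0.54 + 0.55021*0.81*0.46 + 0.65548*0.19*0.54 + 0.838076*0.19*0.46
        = 0.018808 + 0.205008 + 0.067252 + 0.073248 = 0.364316
Keeping only the sprinkler running-present terms gives 0.140500, so
  P(sprinkler running | wet lawn) = 0.140500 / 0.364316 ≈ 0.386

Now also conditioning on overnight rain=true:
Sum P(wet lawn|·) weighted by the priors over both values of sprinkler running:
  P(wet lawn | overnight rain) = 0.55021×0.81 + 0.838076×0.19
        = 0.445670 + 0.159234 = 0.604904
Keeping only the sprinkler running-present terms gives 0.159234, so
  P(sprinkler running | wet lawn, overnight rain) = 0.159234 / 0.604904 ≈ 0.263
The drop from 0.386 to 0.263 is the explaining-away (discounting) effect.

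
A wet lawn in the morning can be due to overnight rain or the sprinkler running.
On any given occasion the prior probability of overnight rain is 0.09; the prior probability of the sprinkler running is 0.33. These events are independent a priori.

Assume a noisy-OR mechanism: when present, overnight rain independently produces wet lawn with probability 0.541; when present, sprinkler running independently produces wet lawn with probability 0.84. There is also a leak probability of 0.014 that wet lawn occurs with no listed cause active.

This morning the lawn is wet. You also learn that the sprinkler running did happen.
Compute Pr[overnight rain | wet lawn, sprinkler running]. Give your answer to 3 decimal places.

Pr[overnight rain | wet lawn, sprinkler running] ≈ 0.098

Under noisy-OR, P(wet lawn | causes) = 1 − (1−0.014)·∏(1−qᵢ) over the active causes.
Weight on overnight rain=true, given the evidence: 0.927588·0.09 = 0.083483
Normalizer over all consistent configurations: 0.84224·0.91 + 0.927588·0.09 = 0.849921
P(overnight rain | wet lawn, sprinkler running) = 0.083483/0.849921 ≈ 0.098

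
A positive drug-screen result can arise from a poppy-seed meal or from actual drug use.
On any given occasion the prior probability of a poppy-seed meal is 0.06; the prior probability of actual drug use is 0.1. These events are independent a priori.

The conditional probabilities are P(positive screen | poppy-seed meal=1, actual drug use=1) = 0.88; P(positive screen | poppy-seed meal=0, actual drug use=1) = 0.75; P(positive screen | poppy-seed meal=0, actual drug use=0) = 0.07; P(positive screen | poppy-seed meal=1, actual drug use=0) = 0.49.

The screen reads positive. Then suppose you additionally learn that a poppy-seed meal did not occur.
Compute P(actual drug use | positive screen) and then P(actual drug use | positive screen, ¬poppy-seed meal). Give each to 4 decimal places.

Enumerate the 4 (poppy-seed meal, actual drug use) configurations and weight by the priors:
  P(positive screen) = 0.07*0.94*0.9 + 0.75*0.94*0.1 + 0.49*0.06*0.9 + 0.88*0.06*0.1
        = 0.059220 + 0.070500 + 0.026460 + 0.005280 = 0.161460
The terms with actual drug use present sum to 0.075780, so
  P(actual drug use | positive screen) = 0.075780 / 0.161460 ≈ 0.4693

Now also conditioning on poppy-seed meal≠true:
P(positive screen | ¬poppy-seed meal) = 0.07*0.9 + 0.75*0.1 = 0.063000 + 0.075000 = 0.138000
The actual drug use-present share is 0.75*0.1 = 0.075000.
P(actual drug use | positive screen, ¬poppy-seed meal) = 0.075000 / 0.138000 ≈ 0.5435

P(actual drug use | positive screen) ≈ 0.4693; P(actual drug use | positive screen, ¬poppy-seed meal) ≈ 0.5435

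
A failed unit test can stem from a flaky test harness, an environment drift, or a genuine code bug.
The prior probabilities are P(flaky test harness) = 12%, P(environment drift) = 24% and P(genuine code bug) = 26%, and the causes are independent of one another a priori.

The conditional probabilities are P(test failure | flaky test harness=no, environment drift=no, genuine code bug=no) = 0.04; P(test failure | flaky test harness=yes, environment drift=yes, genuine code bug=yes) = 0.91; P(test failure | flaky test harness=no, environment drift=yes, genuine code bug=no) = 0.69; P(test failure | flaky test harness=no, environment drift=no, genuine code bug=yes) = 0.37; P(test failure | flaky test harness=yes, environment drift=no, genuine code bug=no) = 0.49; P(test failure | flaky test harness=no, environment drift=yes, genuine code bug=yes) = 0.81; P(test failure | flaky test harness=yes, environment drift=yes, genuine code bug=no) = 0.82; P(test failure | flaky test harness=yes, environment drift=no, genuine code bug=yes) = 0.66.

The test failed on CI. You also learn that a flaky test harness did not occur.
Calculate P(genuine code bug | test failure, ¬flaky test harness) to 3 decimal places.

P(genuine code bug | test failure, ¬flaky test harness) ≈ 0.460

Weight on genuine code bug=true, given the evidence: 0.073112 + 0.050544 = 0.123656
Denominator P(test failure | ¬flaky test harness): 0.04*0.76*0.74 + 0.37*0.76*0.26 + 0.69*0.24*0.74 + 0.81*0.24*0.26 = 0.268696
P(genuine code bug | test failure, ¬flaky test harness) = 0.123656/0.268696 ≈ 0.460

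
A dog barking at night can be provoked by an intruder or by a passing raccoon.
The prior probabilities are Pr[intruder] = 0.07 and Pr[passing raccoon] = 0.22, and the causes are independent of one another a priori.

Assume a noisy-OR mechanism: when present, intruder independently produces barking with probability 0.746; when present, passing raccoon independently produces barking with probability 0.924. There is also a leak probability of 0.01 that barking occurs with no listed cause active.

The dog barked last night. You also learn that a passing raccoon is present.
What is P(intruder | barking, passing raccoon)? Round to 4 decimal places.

Under noisy-OR, P(barking | causes) = 1 − (1−0.01)·∏(1−qᵢ) over the active causes.
For the numerator, keep only intruder=true terms: 0.980889×0.07 = 0.068662
Denominator P(barking | passing raccoon): 0.92476×0.93 + 0.980889×0.07 = 0.928689
Posterior = 0.068662 / 0.928689 ≈ 0.0739

P(intruder | barking, passing raccoon) ≈ 0.0739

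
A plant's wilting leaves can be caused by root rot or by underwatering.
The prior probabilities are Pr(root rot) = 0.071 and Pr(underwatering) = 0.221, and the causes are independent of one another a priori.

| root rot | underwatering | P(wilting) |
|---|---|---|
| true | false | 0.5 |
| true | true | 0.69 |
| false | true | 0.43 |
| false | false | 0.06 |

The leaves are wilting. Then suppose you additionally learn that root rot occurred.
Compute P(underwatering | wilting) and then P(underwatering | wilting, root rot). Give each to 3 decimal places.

Weight on underwatering=true, given the evidence: 0.088283 + 0.010827 = 0.099110
Denominator P(wilting): 0.06·0.929·0.779 + 0.43·0.929·0.221 + 0.5·0.071·0.779 + 0.69·0.071·0.221 = 0.170185
Posterior = 0.099110 / 0.170185 ≈ 0.582

Now condition on the additional information:
Weight on underwatering=true, given the evidence: 0.69×0.221 = 0.152490
Normalizer over all consistent configurations: 0.5×0.779 + 0.69×0.221 = 0.541990
P(underwatering | wilting, root rot) = 0.152490/0.541990 ≈ 0.281

P(underwatering | wilting) ≈ 0.582; P(underwatering | wilting, root rot) ≈ 0.281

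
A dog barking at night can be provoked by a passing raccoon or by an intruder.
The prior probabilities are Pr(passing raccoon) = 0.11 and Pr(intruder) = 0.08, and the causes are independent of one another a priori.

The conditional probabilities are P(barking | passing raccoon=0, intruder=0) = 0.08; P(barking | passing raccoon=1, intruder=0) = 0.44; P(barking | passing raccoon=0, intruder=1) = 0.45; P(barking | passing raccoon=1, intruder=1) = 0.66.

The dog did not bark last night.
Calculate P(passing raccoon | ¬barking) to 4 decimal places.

P(¬barking) = 0.92·0.89·0.92 + 0.55·0.89·0.08 + 0.56·0.11·0.92 + 0.34·0.11·0.08 = 0.753296 + 0.039160 + 0.056672 + 0.002992 = 0.852120
Restricting to configurations with passing raccoon present: 0.056672 + 0.002992 = 0.059664.
P(passing raccoon | ¬barking) = 0.059664 / 0.852120 ≈ 0.0700

P(passing raccoon | ¬barking) ≈ 0.0700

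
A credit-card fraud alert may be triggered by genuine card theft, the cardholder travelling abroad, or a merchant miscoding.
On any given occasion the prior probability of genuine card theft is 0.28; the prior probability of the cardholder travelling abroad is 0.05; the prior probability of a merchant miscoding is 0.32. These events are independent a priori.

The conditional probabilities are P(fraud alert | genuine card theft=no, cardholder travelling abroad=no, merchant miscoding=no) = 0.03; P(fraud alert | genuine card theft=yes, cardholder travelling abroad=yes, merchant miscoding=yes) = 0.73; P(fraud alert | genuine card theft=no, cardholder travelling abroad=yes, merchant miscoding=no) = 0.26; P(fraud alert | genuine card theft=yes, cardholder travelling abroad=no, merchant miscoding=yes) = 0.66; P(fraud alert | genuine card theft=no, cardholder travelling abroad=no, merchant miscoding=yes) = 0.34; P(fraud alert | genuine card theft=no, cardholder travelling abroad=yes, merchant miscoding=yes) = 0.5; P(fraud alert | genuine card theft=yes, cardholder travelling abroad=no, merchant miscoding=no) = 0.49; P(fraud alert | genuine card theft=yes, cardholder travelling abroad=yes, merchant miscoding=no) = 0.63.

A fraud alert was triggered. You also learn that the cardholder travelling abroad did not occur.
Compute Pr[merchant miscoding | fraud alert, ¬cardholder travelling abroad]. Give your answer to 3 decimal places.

Pr[merchant miscoding | fraud alert, ¬cardholder travelling abroad] ≈ 0.560

P(fraud alert | ¬cardholder travelling abroad) = 0.03·0.72·0.68 + 0.34·0.72·0.32 + 0.49·0.28·0.68 + 0.66·0.28·0.32 = 0.014688 + 0.078336 + 0.093296 + 0.059136 = 0.245456
Of this, 0.137472 comes from 0.078336 + 0.059136 (the merchant miscoding=true cases).
So P(merchant miscoding | fraud alert, ¬cardholder travelling abroad) = 0.137472/0.245456 ≈ 0.560.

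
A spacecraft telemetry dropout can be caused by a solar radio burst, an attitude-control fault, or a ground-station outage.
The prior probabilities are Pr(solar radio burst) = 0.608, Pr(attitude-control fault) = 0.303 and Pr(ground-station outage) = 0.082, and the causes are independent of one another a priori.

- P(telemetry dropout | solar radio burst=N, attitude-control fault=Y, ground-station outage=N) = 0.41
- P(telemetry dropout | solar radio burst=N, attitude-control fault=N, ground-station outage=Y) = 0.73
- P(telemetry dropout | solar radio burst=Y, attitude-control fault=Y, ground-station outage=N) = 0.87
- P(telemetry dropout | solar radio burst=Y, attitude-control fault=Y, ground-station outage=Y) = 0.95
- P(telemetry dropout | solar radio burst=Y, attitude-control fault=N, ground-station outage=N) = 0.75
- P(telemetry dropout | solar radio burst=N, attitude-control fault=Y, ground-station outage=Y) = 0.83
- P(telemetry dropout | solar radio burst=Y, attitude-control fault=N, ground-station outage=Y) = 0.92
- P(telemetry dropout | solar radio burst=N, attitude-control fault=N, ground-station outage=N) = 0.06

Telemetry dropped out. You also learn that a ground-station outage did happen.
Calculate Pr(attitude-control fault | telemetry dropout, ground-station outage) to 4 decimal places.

Pr(attitude-control fault | telemetry dropout, ground-station outage) ≈ 0.3171

P(telemetry dropout | ground-station outage) = 0.73×0.392×0.697 + 0.83×0.392×0.303 + 0.92×0.608×0.697 + 0.95×0.608×0.303 = 0.199454 + 0.098584 + 0.389874 + 0.175013 = 0.862925
Restricting to configurations with attitude-control fault present: 0.098584 + 0.175013 = 0.273597.
P(attitude-control fault | telemetry dropout, ground-station outage) = 0.273597 / 0.862925 ≈ 0.3171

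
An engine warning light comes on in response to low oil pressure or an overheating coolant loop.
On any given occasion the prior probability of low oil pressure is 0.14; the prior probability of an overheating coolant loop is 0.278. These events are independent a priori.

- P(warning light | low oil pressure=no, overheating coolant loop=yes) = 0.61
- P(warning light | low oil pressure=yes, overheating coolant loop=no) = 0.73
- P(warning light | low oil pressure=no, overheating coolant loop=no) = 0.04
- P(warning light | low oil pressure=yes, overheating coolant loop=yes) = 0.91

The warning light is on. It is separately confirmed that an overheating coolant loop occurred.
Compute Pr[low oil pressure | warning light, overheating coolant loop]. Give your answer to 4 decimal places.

P(warning light | overheating coolant loop) = 0.61·0.86 + 0.91·0.14 = 0.524600 + 0.127400 = 0.652000
The low oil pressure-present share is 0.91·0.14 = 0.127400.
P(low oil pressure | warning light, overheating coolant loop) = 0.127400 / 0.652000 ≈ 0.1954

Pr[low oil pressure | warning light, overheating coolant loop] ≈ 0.1954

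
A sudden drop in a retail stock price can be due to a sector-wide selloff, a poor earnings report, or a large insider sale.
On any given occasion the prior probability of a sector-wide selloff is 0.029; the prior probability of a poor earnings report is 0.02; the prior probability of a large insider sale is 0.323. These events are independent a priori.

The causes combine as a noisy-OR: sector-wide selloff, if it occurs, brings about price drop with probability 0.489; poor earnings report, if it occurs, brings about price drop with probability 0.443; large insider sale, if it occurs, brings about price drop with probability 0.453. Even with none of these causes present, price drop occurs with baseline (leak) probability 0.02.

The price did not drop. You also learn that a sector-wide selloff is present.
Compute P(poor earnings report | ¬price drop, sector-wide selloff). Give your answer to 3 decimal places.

Under noisy-OR, P(price drop | causes) = 1 − (1−0.02)·∏(1−qᵢ) over the active causes.
Sum P(¬price drop|·) weighted by the priors over the 4 (poor earnings report, large insider sale) configurations:
  P(¬price drop | sector-wide selloff) = 0.50078×0.98×0.677 + 0.273927×0.98×0.323 + 0.278934×0.02×0.677 + 0.152577×0.02×0.323
        = 0.332247 + 0.086709 + 0.003777 + 0.000986 = 0.423719
Configurations with poor earnings report contribute 0.004763, so
  P(poor earnings report | ¬price drop, sector-wide selloff) = 0.004763 / 0.423719 ≈ 0.011

P(poor earnings report | ¬price drop, sector-wide selloff) ≈ 0.011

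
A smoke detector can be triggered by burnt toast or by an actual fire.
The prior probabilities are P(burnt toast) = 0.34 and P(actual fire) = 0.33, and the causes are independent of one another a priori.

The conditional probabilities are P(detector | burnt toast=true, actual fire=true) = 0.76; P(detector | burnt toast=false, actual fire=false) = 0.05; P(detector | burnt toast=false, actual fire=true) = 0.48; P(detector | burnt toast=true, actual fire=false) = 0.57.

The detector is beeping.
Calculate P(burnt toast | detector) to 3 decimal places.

P(detector) = 0.05·0.66·0.67 + 0.48·0.66·0.33 + 0.57·0.34·0.67 + 0.76·0.34·0.33 = 0.022110 + 0.104544 + 0.129846 + 0.085272 = 0.341772
The burnt toast-present share is 0.129846 + 0.085272 = 0.215118.
Hence the posterior is 0.215118/0.341772 ≈ 0.629.

P(burnt toast | detector) ≈ 0.629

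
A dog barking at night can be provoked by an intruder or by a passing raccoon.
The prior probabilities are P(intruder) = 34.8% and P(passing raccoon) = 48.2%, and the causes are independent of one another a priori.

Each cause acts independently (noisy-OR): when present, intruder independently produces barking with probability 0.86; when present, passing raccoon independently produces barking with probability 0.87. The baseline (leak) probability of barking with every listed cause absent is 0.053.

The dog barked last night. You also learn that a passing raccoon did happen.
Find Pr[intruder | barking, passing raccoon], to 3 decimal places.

Pr[intruder | barking, passing raccoon] ≈ 0.374

Under noisy-OR, P(barking | causes) = 1 − (1−0.053)·∏(1−qᵢ) over the active causes.
Sum P(barking|·) weighted by the priors over both values of intruder:
  P(barking | passing raccoon) = 0.87689*0.652 + 0.982765*0.348
        = 0.571732 + 0.342002 = 0.913734
Configurations with intruder contribute 0.342002, so
  P(intruder | barking, passing raccoon) = 0.342002 / 0.913734 ≈ 0.374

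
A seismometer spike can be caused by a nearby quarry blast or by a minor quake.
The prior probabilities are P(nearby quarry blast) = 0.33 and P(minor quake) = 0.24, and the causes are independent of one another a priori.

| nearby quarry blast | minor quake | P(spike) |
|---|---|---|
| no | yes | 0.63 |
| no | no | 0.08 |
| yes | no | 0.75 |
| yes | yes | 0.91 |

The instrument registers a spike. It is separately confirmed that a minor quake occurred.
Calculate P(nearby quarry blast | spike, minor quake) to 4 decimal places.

Enumerate both values of nearby quarry blast and weight by the priors:
  P(spike | minor quake) = 0.63×0.67 + 0.91×0.33
        = 0.422100 + 0.300300 = 0.722400
Keeping only the nearby quarry blast-present terms gives 0.300300, so
  P(nearby quarry blast | spike, minor quake) = 0.300300 / 0.722400 ≈ 0.4157

P(nearby quarry blast | spike, minor quake) ≈ 0.4157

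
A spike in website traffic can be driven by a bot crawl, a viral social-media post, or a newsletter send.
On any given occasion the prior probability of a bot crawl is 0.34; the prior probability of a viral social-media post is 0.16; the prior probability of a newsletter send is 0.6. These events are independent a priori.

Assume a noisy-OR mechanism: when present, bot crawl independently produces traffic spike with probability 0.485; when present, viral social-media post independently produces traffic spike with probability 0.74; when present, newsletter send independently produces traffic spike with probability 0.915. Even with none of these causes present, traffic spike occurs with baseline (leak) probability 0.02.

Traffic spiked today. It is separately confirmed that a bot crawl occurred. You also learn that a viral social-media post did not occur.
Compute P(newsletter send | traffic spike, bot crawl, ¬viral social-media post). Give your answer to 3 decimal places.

P(newsletter send | traffic spike, bot crawl, ¬viral social-media post) ≈ 0.743

Under noisy-OR, P(traffic spike | causes) = 1 − (1−0.02)·∏(1−qᵢ) over the active causes.
By total probability over both values of newsletter send:
  P(traffic spike | bot crawl, ¬viral social-media post) = 0.4953·0.4 + 0.957101·0.6
        = 0.198120 + 0.574261 = 0.772381
The terms with newsletter send present sum to 0.574261, so
  P(newsletter send | traffic spike, bot crawl, ¬viral social-media post) = 0.574261 / 0.772381 ≈ 0.743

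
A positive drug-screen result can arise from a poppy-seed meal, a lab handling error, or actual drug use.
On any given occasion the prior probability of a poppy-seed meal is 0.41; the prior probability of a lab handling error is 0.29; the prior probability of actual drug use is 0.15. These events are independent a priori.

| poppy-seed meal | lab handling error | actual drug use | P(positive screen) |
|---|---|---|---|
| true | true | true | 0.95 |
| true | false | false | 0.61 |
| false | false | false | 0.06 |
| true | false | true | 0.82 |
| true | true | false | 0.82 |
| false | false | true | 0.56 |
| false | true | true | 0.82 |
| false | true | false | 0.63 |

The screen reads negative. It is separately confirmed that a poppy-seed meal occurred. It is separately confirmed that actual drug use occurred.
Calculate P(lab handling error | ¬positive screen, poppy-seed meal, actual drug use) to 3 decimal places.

P(lab handling error | ¬positive screen, poppy-seed meal, actual drug use) ≈ 0.102

P(¬positive screen | poppy-seed meal, actual drug use) = 0.18*0.71 + 0.05*0.29 = 0.127800 + 0.014500 = 0.142300
The lab handling error-present share is 0.05*0.29 = 0.014500.
P(lab handling error | ¬positive screen, poppy-seed meal, actual drug use) = 0.014500 / 0.142300 ≈ 0.102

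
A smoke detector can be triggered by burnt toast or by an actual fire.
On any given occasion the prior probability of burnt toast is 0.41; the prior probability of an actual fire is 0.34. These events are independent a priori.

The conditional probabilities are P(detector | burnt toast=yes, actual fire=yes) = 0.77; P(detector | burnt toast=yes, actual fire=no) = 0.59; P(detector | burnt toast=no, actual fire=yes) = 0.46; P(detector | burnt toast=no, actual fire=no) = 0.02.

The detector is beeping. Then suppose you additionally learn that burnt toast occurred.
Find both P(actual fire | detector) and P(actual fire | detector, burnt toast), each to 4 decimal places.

For the numerator, keep only actual fire=true terms: 0.092276 + 0.107338 = 0.199614
Normalizer over all consistent configurations: 0.02·0.59·0.66 + 0.46·0.59·0.34 + 0.59·0.41·0.66 + 0.77·0.41·0.34 = 0.367056
Posterior = 0.199614 / 0.367056 ≈ 0.5438

With the extra evidence:
P(detector | burnt toast) = 0.59*0.66 + 0.77*0.34 = 0.389400 + 0.261800 = 0.651200
The actual fire-present share is 0.77*0.34 = 0.261800.
So P(actual fire | detector, burnt toast) = 0.261800/0.651200 ≈ 0.4020.
The drop from 0.5438 to 0.4020 is the explaining-away (discounting) effect.

P(actual fire | detector) ≈ 0.5438; P(actual fire | detector, burnt toast) ≈ 0.4020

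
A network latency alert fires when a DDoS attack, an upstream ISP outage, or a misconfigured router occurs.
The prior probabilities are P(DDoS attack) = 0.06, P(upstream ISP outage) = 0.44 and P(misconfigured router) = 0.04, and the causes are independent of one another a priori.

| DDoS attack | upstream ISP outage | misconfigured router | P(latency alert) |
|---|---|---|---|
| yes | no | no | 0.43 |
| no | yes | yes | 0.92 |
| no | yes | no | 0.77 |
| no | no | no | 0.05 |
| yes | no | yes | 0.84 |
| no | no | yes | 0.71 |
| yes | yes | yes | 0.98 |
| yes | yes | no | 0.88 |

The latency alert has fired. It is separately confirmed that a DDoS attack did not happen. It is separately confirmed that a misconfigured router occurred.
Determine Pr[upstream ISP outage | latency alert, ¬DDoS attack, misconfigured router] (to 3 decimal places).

Weight on upstream ISP outage=true, given the evidence: 0.92*0.44 = 0.404800
Normalizer over all consistent configurations: 0.71*0.56 + 0.92*0.44 = 0.802400
Posterior = 0.404800 / 0.802400 ≈ 0.504

Pr[upstream ISP outage | latency alert, ¬DDoS attack, misconfigured router] ≈ 0.504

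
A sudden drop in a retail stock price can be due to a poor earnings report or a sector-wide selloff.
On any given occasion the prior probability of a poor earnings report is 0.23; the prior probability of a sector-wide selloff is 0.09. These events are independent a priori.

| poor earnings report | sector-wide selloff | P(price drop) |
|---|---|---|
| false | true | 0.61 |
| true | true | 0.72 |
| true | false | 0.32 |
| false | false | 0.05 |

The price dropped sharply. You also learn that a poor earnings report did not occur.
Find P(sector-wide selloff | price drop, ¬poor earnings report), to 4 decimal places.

P(sector-wide selloff | price drop, ¬poor earnings report) ≈ 0.5468

Enumerate both values of sector-wide selloff and weight by the priors:
  P(price drop | ¬poor earnings report) = 0.05×0.91 + 0.61×0.09
        = 0.045500 + 0.054900 = 0.100400
Configurations with sector-wide selloff contribute 0.054900, so
  P(sector-wide selloff | price drop, ¬poor earnings report) = 0.054900 / 0.100400 ≈ 0.5468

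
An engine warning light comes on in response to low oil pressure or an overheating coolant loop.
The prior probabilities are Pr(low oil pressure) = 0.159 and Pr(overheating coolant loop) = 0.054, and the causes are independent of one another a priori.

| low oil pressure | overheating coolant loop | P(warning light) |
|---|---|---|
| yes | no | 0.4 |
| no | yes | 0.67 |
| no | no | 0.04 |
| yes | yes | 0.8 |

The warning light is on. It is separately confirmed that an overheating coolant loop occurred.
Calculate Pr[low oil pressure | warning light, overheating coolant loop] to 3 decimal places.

Pr[low oil pressure | warning light, overheating coolant loop] ≈ 0.184

By total probability over both values of low oil pressure:
  P(warning light | overheating coolant loop) = 0.67·0.841 + 0.8·0.159
        = 0.563470 + 0.127200 = 0.690670
Keeping only the low oil pressure-present terms gives 0.127200, so
  P(low oil pressure | warning light, overheating coolant loop) = 0.127200 / 0.690670 ≈ 0.184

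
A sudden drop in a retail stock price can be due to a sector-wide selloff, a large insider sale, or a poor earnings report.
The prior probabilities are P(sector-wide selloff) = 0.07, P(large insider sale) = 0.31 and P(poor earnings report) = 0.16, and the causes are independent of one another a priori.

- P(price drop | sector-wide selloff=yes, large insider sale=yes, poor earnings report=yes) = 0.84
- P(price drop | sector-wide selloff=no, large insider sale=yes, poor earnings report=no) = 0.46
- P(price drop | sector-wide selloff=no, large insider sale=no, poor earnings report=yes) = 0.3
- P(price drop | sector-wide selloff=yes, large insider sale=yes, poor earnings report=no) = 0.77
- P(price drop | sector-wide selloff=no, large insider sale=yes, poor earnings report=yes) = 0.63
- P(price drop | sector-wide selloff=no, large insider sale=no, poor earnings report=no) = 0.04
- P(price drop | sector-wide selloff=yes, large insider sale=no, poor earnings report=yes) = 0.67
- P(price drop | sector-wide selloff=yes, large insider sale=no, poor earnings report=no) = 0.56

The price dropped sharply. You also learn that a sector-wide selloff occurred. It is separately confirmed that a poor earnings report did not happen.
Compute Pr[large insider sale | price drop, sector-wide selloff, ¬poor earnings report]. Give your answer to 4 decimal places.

P(price drop | sector-wide selloff, ¬poor earnings report) = 0.56×0.69 + 0.77×0.31 = 0.386400 + 0.238700 = 0.625100
Restricting to configurations with large insider sale present: 0.77×0.31 = 0.238700.
Hence the posterior is 0.238700/0.625100 ≈ 0.3819.

Pr[large insider sale | price drop, sector-wide selloff, ¬poor earnings report] ≈ 0.3819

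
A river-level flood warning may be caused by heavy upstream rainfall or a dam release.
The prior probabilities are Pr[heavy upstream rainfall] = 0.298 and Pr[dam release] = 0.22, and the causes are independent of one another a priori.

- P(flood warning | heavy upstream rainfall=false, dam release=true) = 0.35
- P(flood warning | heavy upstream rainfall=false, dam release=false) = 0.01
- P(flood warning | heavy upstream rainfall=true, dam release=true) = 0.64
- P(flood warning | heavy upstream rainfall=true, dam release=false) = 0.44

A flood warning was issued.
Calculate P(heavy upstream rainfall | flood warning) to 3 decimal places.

P(heavy upstream rainfall | flood warning) ≈ 0.708

P(flood warning) = 0.01×0.702×0.78 + 0.35×0.702×0.22 + 0.44×0.298×0.78 + 0.64×0.298×0.22 = 0.005476 + 0.054054 + 0.102274 + 0.041958 = 0.203762
The heavy upstream rainfall-present share is 0.102274 + 0.041958 = 0.144232.
P(heavy upstream rainfall | flood warning) = 0.144232 / 0.203762 ≈ 0.708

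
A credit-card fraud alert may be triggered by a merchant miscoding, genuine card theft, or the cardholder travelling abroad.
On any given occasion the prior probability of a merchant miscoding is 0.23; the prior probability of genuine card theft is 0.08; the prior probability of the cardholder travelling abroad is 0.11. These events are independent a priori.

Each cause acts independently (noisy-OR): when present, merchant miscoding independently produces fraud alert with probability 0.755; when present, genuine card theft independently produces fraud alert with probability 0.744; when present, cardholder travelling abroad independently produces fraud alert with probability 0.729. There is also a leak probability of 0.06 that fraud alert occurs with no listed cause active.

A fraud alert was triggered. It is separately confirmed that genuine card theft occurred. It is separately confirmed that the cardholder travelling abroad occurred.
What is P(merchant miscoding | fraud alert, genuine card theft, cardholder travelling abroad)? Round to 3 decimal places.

P(merchant miscoding | fraud alert, genuine card theft, cardholder travelling abroad) ≈ 0.239

Under noisy-OR, P(fraud alert | causes) = 1 − (1−0.06)·∏(1−qᵢ) over the active causes.
Sum P(fraud alert|·) weighted by the priors over both values of merchant miscoding:
  P(fraud alert | genuine card theft, cardholder travelling abroad) = 0.934787×0.77 + 0.984023×0.23
        = 0.719786 + 0.226325 = 0.946111
The terms with merchant miscoding present sum to 0.226325, so
  P(merchant miscoding | fraud alert, genuine card theft, cardholder travelling abroad) = 0.226325 / 0.946111 ≈ 0.239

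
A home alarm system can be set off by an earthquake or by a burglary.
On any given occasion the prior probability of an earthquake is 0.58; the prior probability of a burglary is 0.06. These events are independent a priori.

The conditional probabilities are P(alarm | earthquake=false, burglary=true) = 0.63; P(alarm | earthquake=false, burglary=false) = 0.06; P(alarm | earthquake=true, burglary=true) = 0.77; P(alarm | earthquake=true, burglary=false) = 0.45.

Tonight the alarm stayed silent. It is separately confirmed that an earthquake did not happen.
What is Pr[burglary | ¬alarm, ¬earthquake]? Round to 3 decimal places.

By total probability over both values of burglary:
  P(¬alarm | ¬earthquake) = 0.94×0.94 + 0.37×0.06
        = 0.883600 + 0.022200 = 0.905800
Configurations with burglary contribute 0.022200, so
  P(burglary | ¬alarm, ¬earthquake) = 0.022200 / 0.905800 ≈ 0.025

Pr[burglary | ¬alarm, ¬earthquake] ≈ 0.025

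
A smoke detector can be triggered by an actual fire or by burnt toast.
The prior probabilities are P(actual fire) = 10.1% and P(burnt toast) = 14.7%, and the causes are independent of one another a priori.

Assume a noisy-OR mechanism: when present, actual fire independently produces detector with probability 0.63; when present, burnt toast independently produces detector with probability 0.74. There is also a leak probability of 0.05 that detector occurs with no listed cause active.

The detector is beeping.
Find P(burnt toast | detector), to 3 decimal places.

Under noisy-OR, P(detector | causes) = 1 − (1−0.05)·∏(1−qᵢ) over the active causes.
P(detector) = 0.05×0.899×0.853 + 0.753×0.899×0.147 + 0.6485×0.101×0.853 + 0.90861×0.101×0.147 = 0.038342 + 0.099511 + 0.055870 + 0.013490 = 0.207213
The burnt toast-present share is 0.099511 + 0.013490 = 0.113001.
Hence the posterior is 0.113001/0.207213 ≈ 0.545.

P(burnt toast | detector) ≈ 0.545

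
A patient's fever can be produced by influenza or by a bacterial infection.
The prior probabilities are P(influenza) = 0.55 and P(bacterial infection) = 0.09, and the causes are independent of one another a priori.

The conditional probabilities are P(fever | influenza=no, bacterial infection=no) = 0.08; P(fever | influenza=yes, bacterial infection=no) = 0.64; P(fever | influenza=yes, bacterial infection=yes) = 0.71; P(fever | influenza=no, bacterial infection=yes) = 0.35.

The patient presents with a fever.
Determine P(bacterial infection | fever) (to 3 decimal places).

P(bacterial infection | fever) ≈ 0.123

P(fever) = 0.08*0.45*0.91 + 0.35*0.45*0.09 + 0.64*0.55*0.91 + 0.71*0.55*0.09 = 0.032760 + 0.014175 + 0.320320 + 0.035145 = 0.402400
Restricting to configurations with bacterial infection present: 0.014175 + 0.035145 = 0.049320.
P(bacterial infection | fever) = 0.049320 / 0.402400 ≈ 0.123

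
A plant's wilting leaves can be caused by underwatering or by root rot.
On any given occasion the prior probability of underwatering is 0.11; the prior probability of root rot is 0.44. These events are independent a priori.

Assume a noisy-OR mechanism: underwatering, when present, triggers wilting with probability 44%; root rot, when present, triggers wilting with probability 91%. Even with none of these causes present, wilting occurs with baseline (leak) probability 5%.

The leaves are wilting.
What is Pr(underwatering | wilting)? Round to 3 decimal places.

Pr(underwatering | wilting) ≈ 0.164

Under noisy-OR, P(wilting | causes) = 1 − (1−0.05)·∏(1−qᵢ) over the active causes.
P(wilting) = 0.05*0.89*0.56 + 0.9145*0.89*0.44 + 0.468*0.11*0.56 + 0.95212*0.11*0.44 = 0.024920 + 0.358118 + 0.028829 + 0.046083 = 0.457950
The underwatering-present share is 0.028829 + 0.046083 = 0.074912.
Hence the posterior is 0.074912/0.457950 ≈ 0.164.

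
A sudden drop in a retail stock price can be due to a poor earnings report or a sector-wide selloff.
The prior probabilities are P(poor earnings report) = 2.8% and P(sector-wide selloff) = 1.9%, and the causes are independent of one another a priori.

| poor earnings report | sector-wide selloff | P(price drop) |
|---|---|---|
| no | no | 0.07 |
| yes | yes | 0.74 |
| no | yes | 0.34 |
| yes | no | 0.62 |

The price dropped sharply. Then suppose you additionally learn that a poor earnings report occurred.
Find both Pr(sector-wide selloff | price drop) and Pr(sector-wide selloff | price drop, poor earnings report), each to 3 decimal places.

Pr(sector-wide selloff | price drop) ≈ 0.074; Pr(sector-wide selloff | price drop, poor earnings report) ≈ 0.023

Weight on sector-wide selloff=true, given the evidence: 0.006279 + 0.000394 = 0.006673
Denominator P(price drop): 0.07*0.972*0.981 + 0.34*0.972*0.019 + 0.62*0.028*0.981 + 0.74*0.028*0.019 = 0.090450
P(sector-wide selloff | price drop) = 0.006673/0.090450 ≈ 0.074

Now condition on the additional information:
By total probability over both values of sector-wide selloff:
  P(price drop | poor earnings report) = 0.62*0.981 + 0.74*0.019
        = 0.608220 + 0.014060 = 0.622280
Keeping only the sector-wide selloff-present terms gives 0.014060, so
  P(sector-wide selloff | price drop, poor earnings report) = 0.014060 / 0.622280 ≈ 0.023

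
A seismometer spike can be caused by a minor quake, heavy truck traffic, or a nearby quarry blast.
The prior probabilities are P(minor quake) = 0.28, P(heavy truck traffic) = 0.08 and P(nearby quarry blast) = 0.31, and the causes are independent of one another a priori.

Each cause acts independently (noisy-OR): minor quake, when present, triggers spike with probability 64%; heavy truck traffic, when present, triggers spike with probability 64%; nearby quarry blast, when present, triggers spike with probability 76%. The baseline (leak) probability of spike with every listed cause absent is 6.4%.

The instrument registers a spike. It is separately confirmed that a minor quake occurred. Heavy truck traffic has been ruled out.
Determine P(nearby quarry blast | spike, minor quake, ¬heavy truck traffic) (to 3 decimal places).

Under noisy-OR, P(spike | causes) = 1 − (1−0.064)·∏(1−qᵢ) over the active causes.
By total probability over both values of nearby quarry blast:
  P(spike | minor quake, ¬heavy truck traffic) = 0.66304×0.69 + 0.91913×0.31
        = 0.457498 + 0.284930 = 0.742428
Configurations with nearby quarry blast contribute 0.284930, so
  P(nearby quarry blast | spike, minor quake, ¬heavy truck traffic) = 0.284930 / 0.742428 ≈ 0.384

P(nearby quarry blast | spike, minor quake, ¬heavy truck traffic) ≈ 0.384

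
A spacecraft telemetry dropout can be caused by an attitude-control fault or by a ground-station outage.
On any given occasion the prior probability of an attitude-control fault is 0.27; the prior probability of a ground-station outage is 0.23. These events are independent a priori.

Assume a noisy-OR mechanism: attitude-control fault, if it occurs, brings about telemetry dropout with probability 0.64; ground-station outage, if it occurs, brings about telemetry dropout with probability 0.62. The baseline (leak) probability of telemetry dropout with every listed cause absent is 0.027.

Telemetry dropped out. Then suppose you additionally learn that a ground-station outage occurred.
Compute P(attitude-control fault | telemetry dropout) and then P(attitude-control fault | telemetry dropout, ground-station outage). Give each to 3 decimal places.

P(attitude-control fault | telemetry dropout) ≈ 0.610; P(attitude-control fault | telemetry dropout, ground-station outage) ≈ 0.337

Under noisy-OR, P(telemetry dropout | causes) = 1 − (1−0.027)·∏(1−qᵢ) over the active causes.
Enumerate the 4 (attitude-control fault, ground-station outage) configurations and weight by the priors:
  P(telemetry dropout) = 0.027×0.73×0.77 + 0.63026×0.73×0.23 + 0.64972×0.27×0.77 + 0.866894×0.27×0.23
        = 0.015177 + 0.105821 + 0.135077 + 0.053834 = 0.309909
The terms with attitude-control fault present sum to 0.188911, so
  P(attitude-control fault | telemetry dropout) = 0.188911 / 0.309909 ≈ 0.610

Now also conditioning on ground-station outage=true:
Weight on attitude-control fault=true, given the evidence: 0.866894*0.27 = 0.234061
The normalizing constant is 0.63026*0.73 + 0.866894*0.27 = 0.694151
P(attitude-control fault | telemetry dropout, ground-station outage) = 0.234061/0.694151 ≈ 0.337
The drop from 0.610 to 0.337 is the explaining-away (discounting) effect.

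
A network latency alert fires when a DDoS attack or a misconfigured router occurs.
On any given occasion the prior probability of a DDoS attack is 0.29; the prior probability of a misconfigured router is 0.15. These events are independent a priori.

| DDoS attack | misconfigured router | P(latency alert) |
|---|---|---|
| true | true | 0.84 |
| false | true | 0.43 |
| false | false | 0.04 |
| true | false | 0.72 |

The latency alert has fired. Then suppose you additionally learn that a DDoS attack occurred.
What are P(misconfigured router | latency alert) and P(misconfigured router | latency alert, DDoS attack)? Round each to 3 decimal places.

P(misconfigured router | latency alert) ≈ 0.290; P(misconfigured router | latency alert, DDoS attack) ≈ 0.171

By total probability over the 4 (DDoS attack, misconfigured router) configurations:
  P(latency alert) = 0.04*0.71*0.85 + 0.43*0.71*0.15 + 0.72*0.29*0.85 + 0.84*0.29*0.15
        = 0.024140 + 0.045795 + 0.177480 + 0.036540 = 0.283955
Configurations with misconfigured router contribute 0.082335, so
  P(misconfigured router | latency alert) = 0.082335 / 0.283955 ≈ 0.290

Now also conditioning on DDoS attack=true:
By total probability over both values of misconfigured router:
  P(latency alert | DDoS attack) = 0.72×0.85 + 0.84×0.15
        = 0.612000 + 0.126000 = 0.738000
Keeping only the misconfigured router-present terms gives 0.126000, so
  P(misconfigured router | latency alert, DDoS attack) = 0.126000 / 0.738000 ≈ 0.171
Conditioning on DDoS attack lowers the posterior on misconfigured router: the classic explaining-away effect in a common-effect structure.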